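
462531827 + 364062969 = 826594796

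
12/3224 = 3/806=0.00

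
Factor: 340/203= 2^2*5^1*7^( - 1)*17^1*29^( - 1 ) 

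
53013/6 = 8835 + 1/2=8835.50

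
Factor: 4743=3^2*17^1*31^1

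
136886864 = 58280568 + 78606296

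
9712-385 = 9327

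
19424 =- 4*( - 4856 )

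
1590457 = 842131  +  748326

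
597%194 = 15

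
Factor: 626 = 2^1*313^1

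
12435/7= 12435/7 = 1776.43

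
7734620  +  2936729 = 10671349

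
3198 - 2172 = 1026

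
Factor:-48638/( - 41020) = 83/70  =  2^(  -  1 )*5^(-1) *7^ ( - 1 )*83^1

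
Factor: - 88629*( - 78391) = 6947715939 = 3^1*31^1*277^1*283^1*953^1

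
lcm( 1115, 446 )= 2230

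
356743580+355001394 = 711744974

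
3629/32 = 3629/32  =  113.41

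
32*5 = 160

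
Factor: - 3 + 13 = 10 = 2^1*5^1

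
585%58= 5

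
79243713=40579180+38664533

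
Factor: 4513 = 4513^1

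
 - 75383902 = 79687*(  -  946 )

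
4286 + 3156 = 7442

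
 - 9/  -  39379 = 9/39379 = 0.00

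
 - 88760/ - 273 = 12680/39 =325.13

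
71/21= 3  +  8/21 =3.38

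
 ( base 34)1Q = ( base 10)60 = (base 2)111100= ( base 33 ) 1R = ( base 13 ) 48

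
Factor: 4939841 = 47^1 * 61^1 * 1723^1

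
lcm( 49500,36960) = 2772000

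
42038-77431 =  - 35393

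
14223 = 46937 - 32714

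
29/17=1  +  12/17 = 1.71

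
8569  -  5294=3275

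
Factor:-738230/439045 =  - 2^1 * 277^ ( - 1 )*317^( -1 ) *73823^1 = -  147646/87809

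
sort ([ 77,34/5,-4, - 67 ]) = [ - 67, - 4, 34/5,  77]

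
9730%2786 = 1372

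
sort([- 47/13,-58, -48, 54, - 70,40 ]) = [ - 70 , -58,-48, -47/13, 40, 54]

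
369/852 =123/284=0.43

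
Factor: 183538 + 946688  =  2^1*3^1*113^1*1667^1  =  1130226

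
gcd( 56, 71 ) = 1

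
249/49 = 249/49 = 5.08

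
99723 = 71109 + 28614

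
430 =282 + 148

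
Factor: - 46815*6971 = -3^1*5^1 * 3121^1*6971^1= -326347365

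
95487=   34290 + 61197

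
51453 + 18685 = 70138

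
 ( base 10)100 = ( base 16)64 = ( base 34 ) 2w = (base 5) 400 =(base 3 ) 10201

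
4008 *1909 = 7651272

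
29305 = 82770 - 53465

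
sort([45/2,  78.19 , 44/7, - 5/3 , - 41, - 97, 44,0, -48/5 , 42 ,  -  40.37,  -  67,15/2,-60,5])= [  -  97, - 67, - 60,-41,  -  40.37, -48/5, - 5/3,0,  5, 44/7 , 15/2,45/2, 42,44, 78.19]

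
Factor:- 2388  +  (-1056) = -3444 = - 2^2*3^1 * 7^1 * 41^1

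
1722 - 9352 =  -7630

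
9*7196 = 64764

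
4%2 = 0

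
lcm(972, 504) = 13608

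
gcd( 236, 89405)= 1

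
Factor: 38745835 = 5^1*1669^1 * 4643^1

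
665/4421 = 665/4421 = 0.15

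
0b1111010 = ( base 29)46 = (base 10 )122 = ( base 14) 8a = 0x7A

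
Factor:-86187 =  - 3^1 *28729^1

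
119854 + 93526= 213380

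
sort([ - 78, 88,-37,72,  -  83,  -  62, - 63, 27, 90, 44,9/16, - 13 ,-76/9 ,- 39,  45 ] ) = [ -83, - 78,-63, - 62, - 39 , - 37,-13,-76/9,9/16, 27,44, 45,72, 88, 90]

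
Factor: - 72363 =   -  3^1 * 24121^1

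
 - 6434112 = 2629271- 9063383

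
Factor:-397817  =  -7^1 * 17^1 * 3343^1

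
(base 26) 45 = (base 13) 85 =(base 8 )155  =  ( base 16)6d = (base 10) 109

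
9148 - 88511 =-79363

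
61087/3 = 20362+1/3 = 20362.33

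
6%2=0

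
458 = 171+287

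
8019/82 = 97  +  65/82 = 97.79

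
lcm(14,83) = 1162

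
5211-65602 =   -  60391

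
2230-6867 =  - 4637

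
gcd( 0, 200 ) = 200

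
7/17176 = 7/17176 =0.00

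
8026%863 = 259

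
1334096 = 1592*838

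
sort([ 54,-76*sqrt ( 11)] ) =[  -  76*sqrt(11 ), 54] 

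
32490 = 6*5415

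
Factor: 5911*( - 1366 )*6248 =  - 2^4*11^1*23^1*71^1*257^1* 683^1= -50449013648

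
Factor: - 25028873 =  - 31^1 * 807383^1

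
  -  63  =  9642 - 9705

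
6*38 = 228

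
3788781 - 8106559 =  - 4317778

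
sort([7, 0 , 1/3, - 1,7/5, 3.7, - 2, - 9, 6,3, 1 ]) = [ - 9, - 2, - 1,0, 1/3, 1,  7/5, 3, 3.7,6, 7]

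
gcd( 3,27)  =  3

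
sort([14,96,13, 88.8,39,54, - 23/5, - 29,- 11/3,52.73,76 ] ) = [  -  29, - 23/5, - 11/3,13,14, 39, 52.73,54,76,88.8,96 ]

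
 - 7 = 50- 57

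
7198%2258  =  424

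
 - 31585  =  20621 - 52206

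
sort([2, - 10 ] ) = [-10,  2 ] 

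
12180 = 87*140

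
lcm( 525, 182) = 13650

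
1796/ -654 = - 3+83/327 = - 2.75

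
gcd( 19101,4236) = 3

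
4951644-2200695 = 2750949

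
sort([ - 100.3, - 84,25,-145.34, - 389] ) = [ - 389, - 145.34,  -  100.3, - 84,  25 ] 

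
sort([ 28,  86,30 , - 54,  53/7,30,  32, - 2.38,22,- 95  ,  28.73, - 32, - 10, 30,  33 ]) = [-95, - 54, - 32, -10, - 2.38,53/7,22,  28,28.73  ,  30,30,30,  32, 33,86] 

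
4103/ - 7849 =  - 1 +3746/7849 = - 0.52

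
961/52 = 18 + 25/52  =  18.48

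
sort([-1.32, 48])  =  [- 1.32, 48] 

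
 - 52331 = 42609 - 94940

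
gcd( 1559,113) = 1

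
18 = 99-81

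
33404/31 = 33404/31 = 1077.55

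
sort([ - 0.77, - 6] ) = [ - 6, - 0.77]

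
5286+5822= 11108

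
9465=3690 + 5775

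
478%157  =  7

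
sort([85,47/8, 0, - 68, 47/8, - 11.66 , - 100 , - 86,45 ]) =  [ - 100, - 86, - 68, - 11.66, 0, 47/8,47/8, 45 , 85]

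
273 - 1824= -1551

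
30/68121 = 10/22707 = 0.00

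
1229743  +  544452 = 1774195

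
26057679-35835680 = -9778001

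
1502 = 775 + 727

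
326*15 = 4890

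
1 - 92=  - 91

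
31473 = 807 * 39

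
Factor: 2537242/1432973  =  2^1 *37^( - 1 )*38729^ (- 1 )*1268621^1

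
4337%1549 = 1239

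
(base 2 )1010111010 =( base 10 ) 698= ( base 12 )4A2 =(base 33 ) l5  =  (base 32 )LQ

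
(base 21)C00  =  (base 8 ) 12254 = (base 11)3a81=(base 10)5292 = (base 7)21300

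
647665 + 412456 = 1060121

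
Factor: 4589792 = 2^5*19^1*7549^1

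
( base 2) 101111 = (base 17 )2d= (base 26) 1L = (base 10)47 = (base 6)115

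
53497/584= 53497/584 = 91.60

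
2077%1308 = 769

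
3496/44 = 79 + 5/11= 79.45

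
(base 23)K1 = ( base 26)HJ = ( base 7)1226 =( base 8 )715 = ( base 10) 461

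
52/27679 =52/27679 = 0.00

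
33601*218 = 7325018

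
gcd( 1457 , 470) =47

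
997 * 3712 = 3700864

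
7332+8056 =15388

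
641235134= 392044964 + 249190170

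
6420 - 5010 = 1410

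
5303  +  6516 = 11819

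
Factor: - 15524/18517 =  - 2^2*3881^1*18517^(-1)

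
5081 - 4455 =626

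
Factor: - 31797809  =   - 383^1* 83023^1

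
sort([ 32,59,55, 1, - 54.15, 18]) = [ - 54.15,1,18, 32,  55,59]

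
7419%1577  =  1111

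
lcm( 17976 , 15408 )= 107856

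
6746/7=6746/7 = 963.71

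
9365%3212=2941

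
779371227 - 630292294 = 149078933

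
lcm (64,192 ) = 192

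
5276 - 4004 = 1272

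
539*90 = 48510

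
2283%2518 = 2283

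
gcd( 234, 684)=18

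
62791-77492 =-14701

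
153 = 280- 127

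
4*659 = 2636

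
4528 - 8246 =- 3718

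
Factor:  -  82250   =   - 2^1*5^3*7^1*47^1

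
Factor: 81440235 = 3^6*5^1*22343^1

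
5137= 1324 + 3813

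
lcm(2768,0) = 0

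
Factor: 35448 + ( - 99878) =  - 2^1*5^1  *  17^1*379^1 = - 64430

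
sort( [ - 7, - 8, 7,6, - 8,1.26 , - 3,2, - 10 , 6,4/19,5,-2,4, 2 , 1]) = [ - 10 , - 8,-8, - 7, - 3 , - 2, 4/19, 1,  1.26,  2, 2,4,  5, 6, 6,7 ]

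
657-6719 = -6062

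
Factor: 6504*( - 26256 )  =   - 170769024 =-  2^7*3^2*271^1*547^1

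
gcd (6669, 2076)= 3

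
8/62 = 4/31 = 0.13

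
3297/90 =1099/30 = 36.63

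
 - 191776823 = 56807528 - 248584351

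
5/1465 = 1/293 =0.00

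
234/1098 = 13/61 = 0.21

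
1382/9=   153 + 5/9 =153.56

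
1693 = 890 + 803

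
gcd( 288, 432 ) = 144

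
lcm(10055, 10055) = 10055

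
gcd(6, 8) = 2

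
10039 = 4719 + 5320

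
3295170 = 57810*57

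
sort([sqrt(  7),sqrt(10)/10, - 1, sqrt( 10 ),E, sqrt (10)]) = [ - 1,sqrt( 10 )/10, sqrt(7), E, sqrt(10), sqrt( 10) ] 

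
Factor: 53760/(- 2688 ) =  - 20 = - 2^2 *5^1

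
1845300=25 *73812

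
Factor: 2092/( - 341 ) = -2^2*11^(-1)*31^ ( - 1)*523^1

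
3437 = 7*491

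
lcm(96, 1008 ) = 2016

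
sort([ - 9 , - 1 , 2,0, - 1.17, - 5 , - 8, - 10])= [ - 10,-9, -8,  -  5,-1.17, - 1,0, 2 ]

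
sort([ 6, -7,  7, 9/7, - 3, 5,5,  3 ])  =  [ - 7, -3,9/7,3,5,  5,6, 7 ] 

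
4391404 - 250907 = 4140497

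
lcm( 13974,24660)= 419220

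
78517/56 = 1402 + 5/56 = 1402.09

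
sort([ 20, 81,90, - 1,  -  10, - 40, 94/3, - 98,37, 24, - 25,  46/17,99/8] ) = [ - 98 ,-40, - 25, - 10,-1, 46/17,  99/8, 20 , 24,94/3,  37,81,90]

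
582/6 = 97 = 97.00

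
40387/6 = 40387/6 = 6731.17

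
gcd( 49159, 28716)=1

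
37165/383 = 97 + 14/383 = 97.04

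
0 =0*5803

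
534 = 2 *267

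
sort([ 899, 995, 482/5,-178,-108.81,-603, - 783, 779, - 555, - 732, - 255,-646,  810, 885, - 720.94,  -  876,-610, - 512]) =[-876, - 783, - 732,-720.94,-646, - 610,-603, - 555, - 512, - 255, - 178,  -  108.81, 482/5, 779,810,  885,899,  995]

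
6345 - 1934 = 4411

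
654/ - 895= - 1 + 241/895  =  -0.73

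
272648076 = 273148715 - 500639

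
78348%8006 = 6294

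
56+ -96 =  - 40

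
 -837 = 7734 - 8571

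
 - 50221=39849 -90070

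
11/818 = 11/818  =  0.01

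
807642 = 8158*99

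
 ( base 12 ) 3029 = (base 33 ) 4q3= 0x1461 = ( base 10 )5217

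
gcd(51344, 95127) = 1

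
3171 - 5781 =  - 2610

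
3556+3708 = 7264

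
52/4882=26/2441=0.01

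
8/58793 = 8/58793= 0.00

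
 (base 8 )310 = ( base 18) b2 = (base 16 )c8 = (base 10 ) 200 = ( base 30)6k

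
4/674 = 2/337 = 0.01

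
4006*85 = 340510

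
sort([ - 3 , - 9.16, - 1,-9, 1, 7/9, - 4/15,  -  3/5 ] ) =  [ - 9.16, - 9, - 3, - 1,-3/5, - 4/15,7/9,1] 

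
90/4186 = 45/2093= 0.02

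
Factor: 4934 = 2^1*2467^1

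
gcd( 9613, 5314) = 1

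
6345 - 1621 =4724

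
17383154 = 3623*4798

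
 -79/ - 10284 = 79/10284 = 0.01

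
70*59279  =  4149530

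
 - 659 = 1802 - 2461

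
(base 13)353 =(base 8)1077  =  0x23F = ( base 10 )575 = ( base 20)18f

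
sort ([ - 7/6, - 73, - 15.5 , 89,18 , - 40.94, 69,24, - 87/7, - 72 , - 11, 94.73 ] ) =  [ - 73, - 72, - 40.94 , - 15.5, - 87/7, - 11 ,-7/6,  18, 24 , 69,89,  94.73 ]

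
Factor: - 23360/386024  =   - 40/661 =- 2^3 * 5^1 * 661^ (  -  1)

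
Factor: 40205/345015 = 3^( - 2 )*41^(-1 )*43^1  =  43/369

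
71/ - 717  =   - 1 + 646/717 = - 0.10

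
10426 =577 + 9849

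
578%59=47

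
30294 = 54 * 561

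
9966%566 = 344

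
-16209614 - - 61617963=45408349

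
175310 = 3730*47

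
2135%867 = 401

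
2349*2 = 4698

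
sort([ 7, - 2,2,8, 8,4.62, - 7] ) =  [ - 7, - 2,2,4.62,7, 8,8] 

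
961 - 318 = 643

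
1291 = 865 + 426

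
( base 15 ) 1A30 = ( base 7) 22350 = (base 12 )3346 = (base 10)5670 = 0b1011000100110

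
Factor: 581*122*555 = 39339510 = 2^1*3^1*5^1*7^1*37^1*61^1*83^1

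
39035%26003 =13032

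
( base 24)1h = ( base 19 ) 23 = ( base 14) 2d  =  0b101001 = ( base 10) 41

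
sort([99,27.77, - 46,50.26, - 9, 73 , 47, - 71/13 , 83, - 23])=[ - 46,-23 , - 9 , - 71/13,27.77,47, 50.26 , 73,83, 99 ] 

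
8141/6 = 8141/6 = 1356.83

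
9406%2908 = 682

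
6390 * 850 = 5431500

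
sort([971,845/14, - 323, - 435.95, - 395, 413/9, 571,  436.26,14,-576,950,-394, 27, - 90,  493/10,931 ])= [ - 576, - 435.95, - 395,- 394,-323,-90,14, 27,413/9, 493/10,845/14 , 436.26,571, 931, 950, 971]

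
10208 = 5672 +4536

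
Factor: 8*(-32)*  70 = -17920 = -2^9*5^1*7^1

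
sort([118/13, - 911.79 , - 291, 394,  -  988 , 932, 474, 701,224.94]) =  [ - 988 , - 911.79, - 291, 118/13,224.94, 394, 474,701, 932 ]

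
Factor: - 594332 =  - 2^2*31^1*4793^1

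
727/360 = 2 + 7/360 = 2.02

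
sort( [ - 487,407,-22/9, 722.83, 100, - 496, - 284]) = [ - 496, - 487, - 284, - 22/9,100, 407,  722.83 ]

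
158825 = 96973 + 61852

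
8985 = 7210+1775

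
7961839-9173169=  - 1211330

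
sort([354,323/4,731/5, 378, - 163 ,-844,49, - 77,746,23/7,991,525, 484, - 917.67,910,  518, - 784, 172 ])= [-917.67,- 844 ,-784, - 163,-77 , 23/7, 49, 323/4,731/5,172,354,378,484,518,525, 746,910 , 991] 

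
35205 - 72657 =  - 37452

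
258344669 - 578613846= - 320269177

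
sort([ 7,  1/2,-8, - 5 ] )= [ - 8,  -  5,1/2,7 ] 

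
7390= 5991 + 1399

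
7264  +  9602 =16866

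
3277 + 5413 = 8690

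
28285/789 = 28285/789 = 35.85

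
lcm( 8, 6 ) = 24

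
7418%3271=876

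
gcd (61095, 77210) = 5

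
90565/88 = 90565/88 = 1029.15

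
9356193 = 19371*483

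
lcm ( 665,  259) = 24605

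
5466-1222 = 4244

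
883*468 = 413244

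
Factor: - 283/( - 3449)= 283^1*3449^( - 1 ) 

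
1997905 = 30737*65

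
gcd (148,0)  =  148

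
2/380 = 1/190   =  0.01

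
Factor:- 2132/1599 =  - 4/3 = - 2^2*3^( - 1)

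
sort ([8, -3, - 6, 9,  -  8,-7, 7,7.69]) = [ - 8, - 7, - 6, - 3,7 , 7.69,8,9 ]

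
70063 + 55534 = 125597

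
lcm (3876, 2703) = 205428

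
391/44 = 391/44 = 8.89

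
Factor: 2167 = 11^1*197^1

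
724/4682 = 362/2341 = 0.15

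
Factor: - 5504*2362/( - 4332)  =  2^6*3^( - 1)* 19^( - 2)* 43^1 * 1181^1 = 3250112/1083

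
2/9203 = 2/9203 = 0.00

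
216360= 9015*24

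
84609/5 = 16921+4/5 = 16921.80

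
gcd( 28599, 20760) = 3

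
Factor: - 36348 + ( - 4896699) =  - 3^1*7^1 * 234907^1 = - 4933047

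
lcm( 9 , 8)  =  72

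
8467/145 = 58 + 57/145 =58.39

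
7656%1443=441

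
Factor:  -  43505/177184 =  - 55/224 = - 2^( - 5)*5^1*7^( - 1 )*11^1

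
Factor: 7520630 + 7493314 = 15013944  =  2^3*3^3 * 11^1*71^1*89^1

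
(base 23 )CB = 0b100011111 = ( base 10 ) 287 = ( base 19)f2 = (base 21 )de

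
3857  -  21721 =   -  17864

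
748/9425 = 748/9425 = 0.08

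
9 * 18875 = 169875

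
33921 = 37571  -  3650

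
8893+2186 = 11079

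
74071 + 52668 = 126739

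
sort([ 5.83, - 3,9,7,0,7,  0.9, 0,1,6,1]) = [ - 3,0,0 , 0.9, 1,1,5.83, 6,7,7, 9] 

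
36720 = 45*816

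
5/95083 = 5/95083 = 0.00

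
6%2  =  0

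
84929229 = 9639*8811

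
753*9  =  6777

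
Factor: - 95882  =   - 2^1*191^1*251^1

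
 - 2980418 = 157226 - 3137644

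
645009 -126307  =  518702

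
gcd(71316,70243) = 1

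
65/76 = 65/76= 0.86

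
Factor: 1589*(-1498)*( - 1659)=2^1*3^1*7^3*79^1*107^1*227^1 = 3948954198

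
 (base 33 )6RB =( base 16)1d0c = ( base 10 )7436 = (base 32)78C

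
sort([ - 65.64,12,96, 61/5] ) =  [ - 65.64, 12,61/5,96]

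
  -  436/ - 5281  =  436/5281 = 0.08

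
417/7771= 417/7771 = 0.05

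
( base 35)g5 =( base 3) 202221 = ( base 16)235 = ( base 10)565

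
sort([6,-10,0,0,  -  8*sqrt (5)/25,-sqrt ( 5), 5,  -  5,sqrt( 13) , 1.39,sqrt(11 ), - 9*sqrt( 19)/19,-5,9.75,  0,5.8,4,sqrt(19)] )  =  [  -  10,-5, - 5, - sqrt(5),- 9*sqrt( 19)/19,-8 * sqrt( 5) /25,0,0, 0,  1.39, sqrt(  11 ),  sqrt ( 13), 4 , sqrt (19 ),  5,5.8,6,9.75 ]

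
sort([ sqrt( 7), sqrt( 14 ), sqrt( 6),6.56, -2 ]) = [-2, sqrt( 6 ), sqrt( 7),sqrt(14 ), 6.56 ]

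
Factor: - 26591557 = -26591557^1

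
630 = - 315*( - 2 ) 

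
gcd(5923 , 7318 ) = 1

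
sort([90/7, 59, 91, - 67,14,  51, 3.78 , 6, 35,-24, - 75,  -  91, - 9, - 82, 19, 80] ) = [ - 91, - 82, - 75, - 67, - 24, - 9,3.78 , 6 , 90/7, 14 , 19,35  ,  51,59,80, 91]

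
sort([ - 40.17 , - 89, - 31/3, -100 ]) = [ - 100, -89 , - 40.17, - 31/3] 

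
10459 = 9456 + 1003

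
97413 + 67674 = 165087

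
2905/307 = 9 + 142/307 =9.46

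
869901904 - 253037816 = 616864088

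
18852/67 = 281+25/67  =  281.37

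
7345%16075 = 7345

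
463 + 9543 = 10006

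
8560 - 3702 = 4858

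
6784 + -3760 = 3024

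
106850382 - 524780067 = -417929685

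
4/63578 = 2/31789 = 0.00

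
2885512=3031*952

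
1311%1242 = 69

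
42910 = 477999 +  - 435089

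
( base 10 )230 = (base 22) aa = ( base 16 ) e6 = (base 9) 275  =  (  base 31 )7d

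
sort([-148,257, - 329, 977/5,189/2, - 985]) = [  -  985,-329,-148, 189/2,977/5,257 ]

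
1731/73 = 1731/73 =23.71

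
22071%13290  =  8781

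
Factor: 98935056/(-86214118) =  - 49467528/43107059 = -2^3*3^2*11^1*62459^1*43107059^( - 1)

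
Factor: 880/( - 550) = - 8/5=- 2^3*5^(- 1)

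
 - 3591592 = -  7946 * 452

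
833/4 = 833/4  =  208.25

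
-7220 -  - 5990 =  - 1230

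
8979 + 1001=9980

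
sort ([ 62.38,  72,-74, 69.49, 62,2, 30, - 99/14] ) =[-74, - 99/14,2,30,62, 62.38, 69.49,  72 ] 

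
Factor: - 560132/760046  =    -  1202/1631 = -  2^1*7^(-1 )*233^ ( -1)* 601^1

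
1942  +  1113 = 3055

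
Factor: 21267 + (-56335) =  - 2^2  *  11^1*797^1=-35068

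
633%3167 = 633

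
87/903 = 29/301 = 0.10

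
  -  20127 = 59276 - 79403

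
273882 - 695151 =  - 421269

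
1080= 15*72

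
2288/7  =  2288/7 = 326.86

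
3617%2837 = 780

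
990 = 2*495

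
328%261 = 67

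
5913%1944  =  81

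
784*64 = 50176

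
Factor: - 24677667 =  - 3^2*7^1 * 103^1*3803^1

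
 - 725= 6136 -6861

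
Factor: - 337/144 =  - 2^( - 4 ) * 3^( - 2 )*337^1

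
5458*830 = 4530140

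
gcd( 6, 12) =6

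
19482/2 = 9741 = 9741.00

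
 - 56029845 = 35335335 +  - 91365180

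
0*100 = 0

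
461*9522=4389642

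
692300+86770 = 779070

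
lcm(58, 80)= 2320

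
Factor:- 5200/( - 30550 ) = 8/47 = 2^3*47^ ( - 1) 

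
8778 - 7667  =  1111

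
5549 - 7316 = -1767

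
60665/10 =6066+ 1/2=6066.50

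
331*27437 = 9081647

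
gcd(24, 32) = 8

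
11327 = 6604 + 4723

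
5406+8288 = 13694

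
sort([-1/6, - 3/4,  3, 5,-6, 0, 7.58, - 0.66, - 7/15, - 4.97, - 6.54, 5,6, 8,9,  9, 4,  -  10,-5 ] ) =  [ - 10,-6.54, -6, - 5,  -  4.97,-3/4,-0.66,-7/15,  -  1/6,0,3, 4, 5,5, 6, 7.58, 8,9,9]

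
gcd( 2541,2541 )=2541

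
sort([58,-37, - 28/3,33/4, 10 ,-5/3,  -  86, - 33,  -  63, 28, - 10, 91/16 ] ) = [ - 86, - 63, - 37,  -  33,-10, - 28/3, - 5/3, 91/16, 33/4,10, 28, 58 ] 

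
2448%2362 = 86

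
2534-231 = 2303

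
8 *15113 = 120904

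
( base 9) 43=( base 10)39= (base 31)18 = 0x27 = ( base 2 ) 100111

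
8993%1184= 705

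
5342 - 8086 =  - 2744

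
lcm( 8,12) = 24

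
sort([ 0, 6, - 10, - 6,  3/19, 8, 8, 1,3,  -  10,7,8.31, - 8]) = [ - 10, - 10, - 8, - 6,0, 3/19,1, 3, 6,  7,8, 8,8.31 ] 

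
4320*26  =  112320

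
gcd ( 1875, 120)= 15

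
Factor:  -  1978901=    - 61^1*32441^1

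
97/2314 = 97/2314 = 0.04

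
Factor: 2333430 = 2^1*3^2*5^1*11^1*2357^1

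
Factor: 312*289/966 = 15028/161 = 2^2 * 7^( - 1 )*13^1*17^2*23^( - 1)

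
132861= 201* 661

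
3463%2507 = 956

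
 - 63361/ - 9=7040 + 1/9 = 7040.11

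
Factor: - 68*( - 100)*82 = 557600 = 2^5 *5^2 * 17^1* 41^1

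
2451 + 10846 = 13297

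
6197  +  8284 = 14481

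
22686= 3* 7562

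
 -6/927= - 1+ 307/309 = - 0.01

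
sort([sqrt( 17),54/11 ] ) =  [ sqrt( 17), 54/11 ] 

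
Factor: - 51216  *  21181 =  - 1084806096 = - 2^4*3^1*11^1*59^1*97^1 * 359^1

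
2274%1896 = 378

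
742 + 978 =1720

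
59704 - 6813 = 52891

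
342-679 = - 337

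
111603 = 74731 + 36872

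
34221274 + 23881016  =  58102290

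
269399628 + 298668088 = 568067716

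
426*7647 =3257622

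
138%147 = 138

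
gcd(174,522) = 174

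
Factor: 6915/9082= 2^( - 1)*3^1*5^1*19^( - 1) * 239^( - 1)*461^1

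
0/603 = 0 = 0.00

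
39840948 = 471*84588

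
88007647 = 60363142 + 27644505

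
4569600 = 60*76160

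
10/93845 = 2/18769 = 0.00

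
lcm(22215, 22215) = 22215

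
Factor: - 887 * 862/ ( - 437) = 2^1*19^( - 1)*23^(-1) * 431^1*887^1 =764594/437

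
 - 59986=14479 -74465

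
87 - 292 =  - 205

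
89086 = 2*44543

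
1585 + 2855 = 4440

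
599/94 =6 + 35/94 =6.37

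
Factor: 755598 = 2^1*3^1*125933^1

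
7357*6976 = 51322432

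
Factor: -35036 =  - 2^2 *19^1 *461^1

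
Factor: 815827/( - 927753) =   -  3^( - 1 )*31^1*  26317^1*309251^(-1 )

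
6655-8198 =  - 1543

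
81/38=2+5/38 = 2.13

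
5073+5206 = 10279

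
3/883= 3/883= 0.00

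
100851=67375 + 33476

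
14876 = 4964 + 9912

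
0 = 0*320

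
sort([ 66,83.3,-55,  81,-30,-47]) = [ - 55, - 47  ,  -  30,66 , 81,83.3]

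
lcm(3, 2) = 6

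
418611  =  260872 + 157739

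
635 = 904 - 269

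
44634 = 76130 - 31496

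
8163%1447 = 928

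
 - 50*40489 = -2024450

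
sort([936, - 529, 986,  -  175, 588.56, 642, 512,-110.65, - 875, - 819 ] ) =[-875,- 819, - 529, -175, - 110.65,512,588.56,642,936 , 986]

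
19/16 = 19/16 = 1.19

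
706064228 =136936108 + 569128120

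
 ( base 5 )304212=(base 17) 2064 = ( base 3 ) 111121212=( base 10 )9932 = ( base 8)23314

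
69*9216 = 635904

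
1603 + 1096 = 2699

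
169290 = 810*209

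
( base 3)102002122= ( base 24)E12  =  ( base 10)8090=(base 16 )1F9A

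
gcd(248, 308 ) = 4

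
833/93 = 8 + 89/93  =  8.96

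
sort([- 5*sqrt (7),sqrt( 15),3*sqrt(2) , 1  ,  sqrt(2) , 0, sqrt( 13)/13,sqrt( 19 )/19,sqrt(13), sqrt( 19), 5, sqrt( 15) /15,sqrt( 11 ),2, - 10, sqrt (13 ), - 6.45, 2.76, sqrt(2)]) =[  -  5*sqrt( 7 ), - 10,-6.45, 0, sqrt( 19) /19, sqrt(15)/15,  sqrt (13)/13, 1,  sqrt(2),sqrt( 2), 2, 2.76, sqrt( 11 ), sqrt ( 13) , sqrt( 13),  sqrt (15 ) , 3 *sqrt( 2),sqrt(  19), 5]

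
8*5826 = 46608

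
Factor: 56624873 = 23^1*2461951^1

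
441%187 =67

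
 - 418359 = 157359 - 575718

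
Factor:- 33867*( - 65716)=2^2*3^2 * 7^1*53^1*71^1*2347^1 = 2225603772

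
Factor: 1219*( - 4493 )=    - 5476967 = - 23^1*53^1*4493^1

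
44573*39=1738347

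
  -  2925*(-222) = 649350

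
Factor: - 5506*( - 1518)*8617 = 72021816636 = 2^2*3^1*7^1*11^1*23^1*1231^1*2753^1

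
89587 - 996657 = - 907070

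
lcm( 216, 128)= 3456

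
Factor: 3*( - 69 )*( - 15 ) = 3105 = 3^3*5^1 * 23^1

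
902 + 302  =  1204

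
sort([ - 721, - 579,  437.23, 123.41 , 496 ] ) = [ - 721,  -  579,  123.41, 437.23 , 496 ]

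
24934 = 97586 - 72652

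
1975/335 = 5 + 60/67 = 5.90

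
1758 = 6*293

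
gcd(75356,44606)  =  2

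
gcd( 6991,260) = 1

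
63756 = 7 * 9108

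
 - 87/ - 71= 1 + 16/71 = 1.23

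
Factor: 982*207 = 203274 = 2^1 * 3^2*23^1 * 491^1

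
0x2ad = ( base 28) OD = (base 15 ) 30a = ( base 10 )685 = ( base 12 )491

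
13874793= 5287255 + 8587538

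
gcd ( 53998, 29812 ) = 58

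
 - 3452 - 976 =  - 4428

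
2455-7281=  - 4826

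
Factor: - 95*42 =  - 3990 = - 2^1*3^1*5^1 * 7^1*  19^1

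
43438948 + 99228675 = 142667623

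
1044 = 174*6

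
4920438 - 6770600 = - 1850162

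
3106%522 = 496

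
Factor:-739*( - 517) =11^1*47^1*739^1 = 382063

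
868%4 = 0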